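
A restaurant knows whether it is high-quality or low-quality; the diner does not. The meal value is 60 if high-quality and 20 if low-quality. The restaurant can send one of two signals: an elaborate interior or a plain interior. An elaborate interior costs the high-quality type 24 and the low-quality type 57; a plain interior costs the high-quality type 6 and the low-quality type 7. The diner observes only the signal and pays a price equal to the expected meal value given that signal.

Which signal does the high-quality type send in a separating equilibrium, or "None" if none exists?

elaborate interior

Try high-quality → elaborate interior, low-quality → plain interior:
  If types separate, elaborate interior earns payment 60 and plain interior earns 20.
  High-quality: elaborate interior gives 60 − 24 = 36; plain interior gives 20 − 6 = 14. No deviation. ✓
  Low-quality: plain interior gives 20 − 7 = 13; elaborate interior gives 60 − 57 = 3. No deviation. ✓
Both hold — the high-quality type sends elaborate interior.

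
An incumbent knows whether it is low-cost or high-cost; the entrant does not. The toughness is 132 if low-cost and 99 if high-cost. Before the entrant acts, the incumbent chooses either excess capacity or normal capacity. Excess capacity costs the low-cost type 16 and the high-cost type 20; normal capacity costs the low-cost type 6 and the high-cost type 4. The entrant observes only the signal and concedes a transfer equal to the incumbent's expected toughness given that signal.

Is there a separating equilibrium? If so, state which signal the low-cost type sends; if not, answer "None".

None

Try low-cost → excess capacity, high-cost → normal capacity:
  If types separate, excess capacity earns payment 132 and normal capacity earns 99.
  Low-cost: excess capacity gives 132 − 16 = 116; normal capacity gives 99 − 6 = 93. No deviation. ✓
  High-cost: normal capacity gives 99 − 4 = 95; excess capacity gives 132 − 20 = 112. Would deviate. ✗
Try low-cost → normal capacity, high-cost → excess capacity:
  If types separate, normal capacity earns payment 132 and excess capacity earns 99.
  Low-cost: normal capacity gives 132 − 6 = 126; excess capacity gives 99 − 16 = 83. No deviation. ✓
  High-cost: excess capacity gives 99 − 20 = 79; normal capacity gives 132 − 4 = 128. Would deviate. ✗
Neither assignment is incentive-compatible.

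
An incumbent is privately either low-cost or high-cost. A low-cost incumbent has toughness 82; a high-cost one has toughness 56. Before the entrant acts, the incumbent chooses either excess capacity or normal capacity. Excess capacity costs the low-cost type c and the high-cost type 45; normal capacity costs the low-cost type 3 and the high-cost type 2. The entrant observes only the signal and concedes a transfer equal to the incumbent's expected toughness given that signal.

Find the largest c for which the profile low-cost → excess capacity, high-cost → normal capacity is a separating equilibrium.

29

Under separation: excess capacity → low-cost (pays 82); normal capacity → high-cost (pays 56).
High-cost: 56 − 2 = 54 ≥ 82 − 45 = 37. Holds regardless of c. ✓
Low-cost: 82 − c ≥ 56 − 3, so c ≤ 82 − 53 = 29.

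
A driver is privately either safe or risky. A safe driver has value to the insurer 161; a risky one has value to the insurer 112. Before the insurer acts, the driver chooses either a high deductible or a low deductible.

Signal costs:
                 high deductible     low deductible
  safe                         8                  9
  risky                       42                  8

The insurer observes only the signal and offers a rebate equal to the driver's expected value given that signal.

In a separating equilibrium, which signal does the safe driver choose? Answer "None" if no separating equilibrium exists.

None

Try safe → high deductible, risky → low deductible:
  If types separate, high deductible earns payment 161 and low deductible earns 112.
  Safe: high deductible gives 161 − 8 = 153; low deductible gives 112 − 9 = 103. No deviation. ✓
  Risky: low deductible gives 112 − 8 = 104; high deductible gives 161 − 42 = 119. Would deviate. ✗
Try safe → low deductible, risky → high deductible:
  If types separate, low deductible earns payment 161 and high deductible earns 112.
  Safe: low deductible gives 161 − 9 = 152; high deductible gives 112 − 8 = 104. No deviation. ✓
  Risky: high deductible gives 112 − 42 = 70; low deductible gives 161 − 8 = 153. Would deviate. ✗
Neither assignment is incentive-compatible.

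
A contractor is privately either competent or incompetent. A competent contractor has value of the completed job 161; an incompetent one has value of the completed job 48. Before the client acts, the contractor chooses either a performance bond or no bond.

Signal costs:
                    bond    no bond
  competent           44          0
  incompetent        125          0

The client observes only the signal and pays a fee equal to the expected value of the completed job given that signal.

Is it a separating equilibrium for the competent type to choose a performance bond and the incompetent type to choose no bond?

If types separate, bond earns payment 161 and no bond earns 48.
Competent: bond gives 161 − 44 = 117; no bond gives 48 − 0 = 48. No deviation. ✓
Incompetent: no bond gives 48 − 0 = 48; bond gives 161 − 125 = 36. No deviation. ✓
Neither type gains from mimicking the other.

Yes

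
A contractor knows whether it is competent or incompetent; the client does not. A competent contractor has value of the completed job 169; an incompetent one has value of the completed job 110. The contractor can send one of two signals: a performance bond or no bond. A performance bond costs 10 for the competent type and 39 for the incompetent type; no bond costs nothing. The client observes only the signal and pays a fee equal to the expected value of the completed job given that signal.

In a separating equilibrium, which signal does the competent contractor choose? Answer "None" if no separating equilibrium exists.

None

Try competent → bond, incompetent → no bond:
  If types separate, bond earns payment 169 and no bond earns 110.
  Competent: bond gives 169 − 10 = 159; no bond gives 110 − 0 = 110. No deviation. ✓
  Incompetent: no bond gives 110 − 0 = 110; bond gives 169 − 39 = 130. Would deviate. ✗
Try competent → no bond, incompetent → bond:
  If types separate, no bond earns payment 169 and bond earns 110.
  Competent: no bond gives 169 − 0 = 169; bond gives 110 − 10 = 100. No deviation. ✓
  Incompetent: bond gives 110 − 39 = 71; no bond gives 169 − 0 = 169. Would deviate. ✗
Neither assignment is incentive-compatible.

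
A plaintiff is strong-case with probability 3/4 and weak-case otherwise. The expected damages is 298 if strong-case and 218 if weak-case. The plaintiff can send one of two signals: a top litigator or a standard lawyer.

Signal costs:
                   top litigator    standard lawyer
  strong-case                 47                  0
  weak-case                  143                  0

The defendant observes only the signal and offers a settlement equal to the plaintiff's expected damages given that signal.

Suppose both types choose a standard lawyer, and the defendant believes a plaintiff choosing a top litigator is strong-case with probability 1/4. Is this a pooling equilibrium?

On the equilibrium path (standard lawyer) the defendant holds the prior 3/4 and pays 3/4·298 + 1/4·218 = 278. Off-path (top litigator) belief 1/4 gives 1/4·298 + 3/4·218 = 238.
Strong-case: standard lawyer gives 278 − 0 = 278; top litigator gives 238 − 47 = 191. Stays. ✓
Weak-case: standard lawyer gives 278 − 0 = 278; top litigator gives 238 − 143 = 95. Stays. ✓
Beliefs are Bayes-consistent on-path and both types best-respond.

Yes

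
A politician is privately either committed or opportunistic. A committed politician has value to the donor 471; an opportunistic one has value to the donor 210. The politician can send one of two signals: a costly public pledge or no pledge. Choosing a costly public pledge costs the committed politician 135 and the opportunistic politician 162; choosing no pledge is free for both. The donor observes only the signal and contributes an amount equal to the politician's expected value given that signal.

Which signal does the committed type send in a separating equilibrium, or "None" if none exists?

None

Try committed → pledge, opportunistic → no pledge:
  If types separate, pledge earns payment 471 and no pledge earns 210.
  Committed: pledge gives 471 − 135 = 336; no pledge gives 210 − 0 = 210. No deviation. ✓
  Opportunistic: no pledge gives 210 − 0 = 210; pledge gives 471 − 162 = 309. Would deviate. ✗
Try committed → no pledge, opportunistic → pledge:
  If types separate, no pledge earns payment 471 and pledge earns 210.
  Committed: no pledge gives 471 − 0 = 471; pledge gives 210 − 135 = 75. No deviation. ✓
  Opportunistic: pledge gives 210 − 162 = 48; no pledge gives 471 − 0 = 471. Would deviate. ✗
Neither assignment is incentive-compatible.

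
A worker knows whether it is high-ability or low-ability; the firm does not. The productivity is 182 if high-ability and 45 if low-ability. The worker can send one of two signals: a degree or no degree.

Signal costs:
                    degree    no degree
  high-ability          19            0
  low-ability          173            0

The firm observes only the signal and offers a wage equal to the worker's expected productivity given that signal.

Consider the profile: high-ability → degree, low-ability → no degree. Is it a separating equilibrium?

Yes

If types separate, degree earns payment 182 and no degree earns 45.
High-ability: degree gives 182 − 19 = 163; no degree gives 45 − 0 = 45. No deviation. ✓
Low-ability: no degree gives 45 − 0 = 45; degree gives 182 − 173 = 9. No deviation. ✓
Neither type gains from mimicking the other.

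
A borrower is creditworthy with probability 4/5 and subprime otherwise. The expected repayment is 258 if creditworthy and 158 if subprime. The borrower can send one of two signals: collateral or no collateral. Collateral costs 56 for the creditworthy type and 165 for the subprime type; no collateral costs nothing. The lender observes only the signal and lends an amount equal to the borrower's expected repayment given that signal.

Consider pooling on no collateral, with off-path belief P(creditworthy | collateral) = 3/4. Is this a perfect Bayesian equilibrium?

Yes

At the pooled signal (no collateral) the lender holds the prior 4/5 and pays 4/5·258 + 1/5·158 = 238. Off-path (collateral) belief 3/4 gives 3/4·258 + 1/4·158 = 233.
Creditworthy: no collateral gives 238 − 0 = 238; collateral gives 233 − 56 = 177. Stays. ✓
Subprime: no collateral gives 238 − 0 = 238; collateral gives 233 − 165 = 68. Stays. ✓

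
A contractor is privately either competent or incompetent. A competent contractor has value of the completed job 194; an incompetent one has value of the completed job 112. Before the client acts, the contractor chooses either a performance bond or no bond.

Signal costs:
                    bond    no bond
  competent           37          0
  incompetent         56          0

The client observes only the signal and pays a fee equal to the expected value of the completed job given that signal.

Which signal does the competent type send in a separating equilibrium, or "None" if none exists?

Try competent → bond, incompetent → no bond:
  If types separate, bond earns payment 194 and no bond earns 112.
  Competent: bond gives 194 − 37 = 157; no bond gives 112 − 0 = 112. No deviation. ✓
  Incompetent: no bond gives 112 − 0 = 112; bond gives 194 − 56 = 138. Would deviate. ✗
Try competent → no bond, incompetent → bond:
  If types separate, no bond earns payment 194 and bond earns 112.
  Competent: no bond gives 194 − 0 = 194; bond gives 112 − 37 = 75. No deviation. ✓
  Incompetent: bond gives 112 − 56 = 56; no bond gives 194 − 0 = 194. Would deviate. ✗
Neither assignment is incentive-compatible.

None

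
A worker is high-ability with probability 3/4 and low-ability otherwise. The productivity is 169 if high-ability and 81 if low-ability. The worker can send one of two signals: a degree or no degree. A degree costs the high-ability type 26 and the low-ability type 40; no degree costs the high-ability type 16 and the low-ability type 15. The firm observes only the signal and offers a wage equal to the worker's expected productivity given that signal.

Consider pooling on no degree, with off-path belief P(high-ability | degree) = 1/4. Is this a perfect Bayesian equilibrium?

At the pooled signal (no degree) the firm holds the prior 3/4 and pays 3/4·169 + 1/4·81 = 147. Off-path (degree) belief 1/4 gives 1/4·169 + 3/4·81 = 103.
High-ability: no degree gives 147 − 16 = 131; degree gives 103 − 26 = 77. Stays. ✓
Low-ability: no degree gives 147 − 15 = 132; degree gives 103 − 40 = 63. Stays. ✓

Yes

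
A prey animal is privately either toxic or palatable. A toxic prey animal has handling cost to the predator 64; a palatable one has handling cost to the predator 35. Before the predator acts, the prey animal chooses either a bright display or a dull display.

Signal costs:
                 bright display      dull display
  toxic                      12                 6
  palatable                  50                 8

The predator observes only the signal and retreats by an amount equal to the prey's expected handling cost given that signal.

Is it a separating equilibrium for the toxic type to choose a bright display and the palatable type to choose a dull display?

Yes

Under separation the predator infers type exactly: bright display → toxic (pays 64), dull display → palatable (pays 35).
Toxic: bright display gives 64 − 12 = 52; dull display gives 35 − 6 = 29. No deviation. ✓
Palatable: dull display gives 35 − 8 = 27; bright display gives 64 − 50 = 14. No deviation. ✓
Both incentive constraints hold.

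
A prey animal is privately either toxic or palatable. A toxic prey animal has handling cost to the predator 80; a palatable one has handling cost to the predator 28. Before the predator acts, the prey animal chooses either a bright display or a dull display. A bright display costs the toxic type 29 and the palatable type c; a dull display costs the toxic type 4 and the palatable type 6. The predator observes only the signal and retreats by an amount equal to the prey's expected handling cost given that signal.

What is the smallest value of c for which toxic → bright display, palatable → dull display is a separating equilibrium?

Under separation: bright display → toxic (pays 80); dull display → palatable (pays 28).
Toxic: 80 − 29 = 51 ≥ 28 − 4 = 24. Holds regardless of c. ✓
Palatable: 28 − 6 ≥ 80 − c, so c ≥ 80 − 22 = 58.

58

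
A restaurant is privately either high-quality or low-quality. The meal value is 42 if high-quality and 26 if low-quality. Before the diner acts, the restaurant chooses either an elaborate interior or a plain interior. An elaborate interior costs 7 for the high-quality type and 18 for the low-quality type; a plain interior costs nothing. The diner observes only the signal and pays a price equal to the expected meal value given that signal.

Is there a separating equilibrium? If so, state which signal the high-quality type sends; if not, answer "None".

elaborate interior

Try high-quality → elaborate interior, low-quality → plain interior:
  Under separation the diner infers type exactly: elaborate interior → high-quality (pays 42), plain interior → low-quality (pays 26).
  High-quality: elaborate interior gives 42 − 7 = 35; plain interior gives 26 − 0 = 26. No deviation. ✓
  Low-quality: plain interior gives 26 − 0 = 26; elaborate interior gives 42 − 18 = 24. No deviation. ✓
Both hold — the high-quality type sends elaborate interior.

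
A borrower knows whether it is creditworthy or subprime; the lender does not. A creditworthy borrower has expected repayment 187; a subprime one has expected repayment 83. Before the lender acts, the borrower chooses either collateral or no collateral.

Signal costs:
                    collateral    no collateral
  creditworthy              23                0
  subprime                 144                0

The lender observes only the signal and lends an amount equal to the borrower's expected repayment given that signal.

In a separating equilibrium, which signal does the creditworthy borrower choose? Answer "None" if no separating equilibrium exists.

collateral

Try creditworthy → collateral, subprime → no collateral:
  If types separate, collateral earns payment 187 and no collateral earns 83.
  Creditworthy: collateral gives 187 − 23 = 164; no collateral gives 83 − 0 = 83. No deviation. ✓
  Subprime: no collateral gives 83 − 0 = 83; collateral gives 187 − 144 = 43. No deviation. ✓
Both hold — the creditworthy type sends collateral.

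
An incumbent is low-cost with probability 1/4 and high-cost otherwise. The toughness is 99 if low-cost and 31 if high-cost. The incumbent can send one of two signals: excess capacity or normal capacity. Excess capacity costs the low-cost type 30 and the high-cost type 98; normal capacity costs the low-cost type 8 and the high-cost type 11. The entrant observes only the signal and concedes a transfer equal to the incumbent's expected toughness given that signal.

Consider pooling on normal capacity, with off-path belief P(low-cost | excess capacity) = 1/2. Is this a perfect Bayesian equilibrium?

Yes

At the pooled signal (normal capacity) the entrant holds the prior 1/4 and pays 1/4·99 + 3/4·31 = 48. Off-path (excess capacity) belief 1/2 gives 1/2·99 + 1/2·31 = 65.
Low-cost: normal capacity gives 48 − 8 = 40; excess capacity gives 65 − 30 = 35. Stays. ✓
High-cost: normal capacity gives 48 − 11 = 37; excess capacity gives 65 − 98 = -33. Stays. ✓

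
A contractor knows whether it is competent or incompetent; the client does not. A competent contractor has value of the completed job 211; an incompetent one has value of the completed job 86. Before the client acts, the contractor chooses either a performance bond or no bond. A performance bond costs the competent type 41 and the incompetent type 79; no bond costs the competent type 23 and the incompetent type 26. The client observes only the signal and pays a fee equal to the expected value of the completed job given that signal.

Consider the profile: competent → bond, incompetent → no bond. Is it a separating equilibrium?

If types separate, bond earns payment 211 and no bond earns 86.
Competent: bond gives 211 − 41 = 170; no bond gives 86 − 23 = 63. No deviation. ✓
Incompetent: no bond gives 86 − 26 = 60; bond gives 211 − 79 = 132. Would deviate. ✗

No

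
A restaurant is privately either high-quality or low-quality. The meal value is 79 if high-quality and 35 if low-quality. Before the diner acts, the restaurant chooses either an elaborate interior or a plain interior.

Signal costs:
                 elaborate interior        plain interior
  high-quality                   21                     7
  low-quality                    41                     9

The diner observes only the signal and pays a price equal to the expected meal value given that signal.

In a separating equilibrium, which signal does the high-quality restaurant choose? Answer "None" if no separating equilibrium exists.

Try high-quality → elaborate interior, low-quality → plain interior:
  Under separation the diner infers type exactly: elaborate interior → high-quality (pays 79), plain interior → low-quality (pays 35).
  High-quality: elaborate interior gives 79 − 21 = 58; plain interior gives 35 − 7 = 28. No deviation. ✓
  Low-quality: plain interior gives 35 − 9 = 26; elaborate interior gives 79 − 41 = 38. Would deviate. ✗
Try high-quality → plain interior, low-quality → elaborate interior:
  Under separation the diner infers type exactly: plain interior → high-quality (pays 79), elaborate interior → low-quality (pays 35).
  High-quality: plain interior gives 79 − 7 = 72; elaborate interior gives 35 − 21 = 14. No deviation. ✓
  Low-quality: elaborate interior gives 35 − 41 = -6; plain interior gives 79 − 9 = 70. Would deviate. ✗
Neither assignment is incentive-compatible.

None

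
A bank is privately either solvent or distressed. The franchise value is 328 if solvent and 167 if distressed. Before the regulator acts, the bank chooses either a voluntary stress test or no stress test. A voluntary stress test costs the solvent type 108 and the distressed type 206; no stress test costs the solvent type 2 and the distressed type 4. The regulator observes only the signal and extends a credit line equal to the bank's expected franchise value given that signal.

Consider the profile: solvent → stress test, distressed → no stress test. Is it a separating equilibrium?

Under separation the regulator infers type exactly: stress test → solvent (pays 328), no stress test → distressed (pays 167).
Solvent: stress test gives 328 − 108 = 220; no stress test gives 167 − 2 = 165. No deviation. ✓
Distressed: no stress test gives 167 − 4 = 163; stress test gives 328 − 206 = 122. No deviation. ✓
Neither type gains from mimicking the other.

Yes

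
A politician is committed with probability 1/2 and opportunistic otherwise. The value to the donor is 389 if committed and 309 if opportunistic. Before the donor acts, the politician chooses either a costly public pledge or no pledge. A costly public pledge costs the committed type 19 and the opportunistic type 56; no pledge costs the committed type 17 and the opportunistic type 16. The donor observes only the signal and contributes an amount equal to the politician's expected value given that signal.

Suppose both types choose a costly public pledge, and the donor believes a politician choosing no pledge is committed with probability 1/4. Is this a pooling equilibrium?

No

On the equilibrium path (pledge) the donor holds the prior 1/2 and pays 1/2·389 + 1/2·309 = 349. Off-path (no pledge) belief 1/4 gives 1/4·389 + 3/4·309 = 329.
Committed: pledge gives 349 − 19 = 330; no pledge gives 329 − 17 = 312. Stays. ✓
Opportunistic: pledge gives 349 − 56 = 293; no pledge gives 329 − 16 = 313. Deviates. ✗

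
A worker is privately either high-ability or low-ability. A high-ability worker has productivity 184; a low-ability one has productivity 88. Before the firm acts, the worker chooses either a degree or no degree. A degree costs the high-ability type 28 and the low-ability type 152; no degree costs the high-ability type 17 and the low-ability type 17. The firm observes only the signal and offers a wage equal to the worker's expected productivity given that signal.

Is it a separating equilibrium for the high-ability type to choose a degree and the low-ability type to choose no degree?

Yes

If types separate, degree earns payment 184 and no degree earns 88.
High-ability: degree gives 184 − 28 = 156; no degree gives 88 − 17 = 71. No deviation. ✓
Low-ability: no degree gives 88 − 17 = 71; degree gives 184 − 152 = 32. No deviation. ✓
Both incentive constraints hold.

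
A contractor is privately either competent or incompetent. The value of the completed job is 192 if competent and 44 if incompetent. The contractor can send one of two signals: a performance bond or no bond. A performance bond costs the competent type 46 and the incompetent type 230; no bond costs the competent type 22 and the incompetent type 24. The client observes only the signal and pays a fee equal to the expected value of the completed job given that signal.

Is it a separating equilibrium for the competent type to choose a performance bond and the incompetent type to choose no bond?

If types separate, bond earns payment 192 and no bond earns 44.
Competent: bond gives 192 − 46 = 146; no bond gives 44 − 22 = 22. No deviation. ✓
Incompetent: no bond gives 44 − 24 = 20; bond gives 192 − 230 = -38. No deviation. ✓
Both incentive constraints hold.

Yes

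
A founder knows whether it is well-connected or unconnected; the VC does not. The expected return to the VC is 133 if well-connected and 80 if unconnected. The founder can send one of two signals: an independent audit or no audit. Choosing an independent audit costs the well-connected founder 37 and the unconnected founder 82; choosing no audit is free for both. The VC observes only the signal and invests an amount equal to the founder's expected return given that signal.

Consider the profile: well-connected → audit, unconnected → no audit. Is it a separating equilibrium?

If types separate, audit earns payment 133 and no audit earns 80.
Well-connected: audit gives 133 − 37 = 96; no audit gives 80 − 0 = 80. No deviation. ✓
Unconnected: no audit gives 80 − 0 = 80; audit gives 133 − 82 = 51. No deviation. ✓
Neither type gains from mimicking the other.

Yes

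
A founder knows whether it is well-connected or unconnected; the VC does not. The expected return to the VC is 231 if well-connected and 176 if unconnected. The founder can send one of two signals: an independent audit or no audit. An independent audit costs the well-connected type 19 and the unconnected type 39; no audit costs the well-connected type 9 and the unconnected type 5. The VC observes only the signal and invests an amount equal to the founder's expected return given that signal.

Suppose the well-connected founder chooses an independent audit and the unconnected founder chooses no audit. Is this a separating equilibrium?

No

If types separate, audit earns payment 231 and no audit earns 176.
Well-connected: audit gives 231 − 19 = 212; no audit gives 176 − 9 = 167. No deviation. ✓
Unconnected: no audit gives 176 − 5 = 171; audit gives 231 − 39 = 192. Would deviate. ✗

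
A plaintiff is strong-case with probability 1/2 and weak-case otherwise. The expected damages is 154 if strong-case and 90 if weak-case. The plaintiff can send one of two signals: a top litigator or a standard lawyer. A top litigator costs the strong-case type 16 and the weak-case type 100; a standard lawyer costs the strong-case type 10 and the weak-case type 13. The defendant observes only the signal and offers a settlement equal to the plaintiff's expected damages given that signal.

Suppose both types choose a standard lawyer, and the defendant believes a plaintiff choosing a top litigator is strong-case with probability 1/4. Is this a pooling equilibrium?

Yes

At the pooled signal (standard lawyer) the defendant holds the prior 1/2 and pays 1/2·154 + 1/2·90 = 122. Off-path (top litigator) belief 1/4 gives 1/4·154 + 3/4·90 = 106.
Strong-case: standard lawyer gives 122 − 10 = 112; top litigator gives 106 − 16 = 90. Stays. ✓
Weak-case: standard lawyer gives 122 − 13 = 109; top litigator gives 106 − 100 = 6. Stays. ✓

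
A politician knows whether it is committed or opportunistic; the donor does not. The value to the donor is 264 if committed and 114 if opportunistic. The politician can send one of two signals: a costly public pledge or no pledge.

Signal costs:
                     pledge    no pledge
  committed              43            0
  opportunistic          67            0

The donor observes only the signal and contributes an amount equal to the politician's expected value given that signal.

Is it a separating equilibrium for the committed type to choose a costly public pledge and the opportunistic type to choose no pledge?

If types separate, pledge earns payment 264 and no pledge earns 114.
Committed: pledge gives 264 − 43 = 221; no pledge gives 114 − 0 = 114. No deviation. ✓
Opportunistic: no pledge gives 114 − 0 = 114; pledge gives 264 − 67 = 197. Would deviate. ✗

No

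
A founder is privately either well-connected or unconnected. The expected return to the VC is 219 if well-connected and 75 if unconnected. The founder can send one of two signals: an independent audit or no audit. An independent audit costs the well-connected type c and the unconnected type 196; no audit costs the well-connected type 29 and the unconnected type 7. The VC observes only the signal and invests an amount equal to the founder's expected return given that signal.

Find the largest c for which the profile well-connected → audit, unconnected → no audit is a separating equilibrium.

Under separation: audit → well-connected (pays 219); no audit → unconnected (pays 75).
Unconnected: 75 − 7 = 68 ≥ 219 − 196 = 23. Holds regardless of c. ✓
Well-connected: 219 − c ≥ 75 − 29, so c ≤ 219 − 46 = 173.

173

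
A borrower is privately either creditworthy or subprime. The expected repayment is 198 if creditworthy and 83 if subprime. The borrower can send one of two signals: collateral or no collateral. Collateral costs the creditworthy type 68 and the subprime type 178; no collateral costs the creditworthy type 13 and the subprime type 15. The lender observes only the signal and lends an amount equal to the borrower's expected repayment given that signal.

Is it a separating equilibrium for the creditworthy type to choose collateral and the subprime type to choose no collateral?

If types separate, collateral earns payment 198 and no collateral earns 83.
Creditworthy: collateral gives 198 − 68 = 130; no collateral gives 83 − 13 = 70. No deviation. ✓
Subprime: no collateral gives 83 − 15 = 68; collateral gives 198 − 178 = 20. No deviation. ✓
Both incentive constraints hold.

Yes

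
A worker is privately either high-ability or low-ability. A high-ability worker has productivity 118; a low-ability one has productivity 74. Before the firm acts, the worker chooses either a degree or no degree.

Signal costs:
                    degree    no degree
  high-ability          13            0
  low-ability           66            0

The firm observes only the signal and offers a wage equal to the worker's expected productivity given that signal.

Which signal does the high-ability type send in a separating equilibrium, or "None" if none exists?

degree

Try high-ability → degree, low-ability → no degree:
  If types separate, degree earns payment 118 and no degree earns 74.
  High-ability: degree gives 118 − 13 = 105; no degree gives 74 − 0 = 74. No deviation. ✓
  Low-ability: no degree gives 74 − 0 = 74; degree gives 118 − 66 = 52. No deviation. ✓
Both hold — the high-ability type sends degree.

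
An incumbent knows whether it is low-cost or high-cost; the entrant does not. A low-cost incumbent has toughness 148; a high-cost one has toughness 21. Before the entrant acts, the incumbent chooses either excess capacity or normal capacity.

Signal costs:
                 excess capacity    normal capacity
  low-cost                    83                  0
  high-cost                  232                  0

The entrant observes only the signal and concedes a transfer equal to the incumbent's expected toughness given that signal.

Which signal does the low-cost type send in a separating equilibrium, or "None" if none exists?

excess capacity

Try low-cost → excess capacity, high-cost → normal capacity:
  If types separate, excess capacity earns payment 148 and normal capacity earns 21.
  Low-cost: excess capacity gives 148 − 83 = 65; normal capacity gives 21 − 0 = 21. No deviation. ✓
  High-cost: normal capacity gives 21 − 0 = 21; excess capacity gives 148 − 232 = -84. No deviation. ✓
Both hold — the low-cost type sends excess capacity.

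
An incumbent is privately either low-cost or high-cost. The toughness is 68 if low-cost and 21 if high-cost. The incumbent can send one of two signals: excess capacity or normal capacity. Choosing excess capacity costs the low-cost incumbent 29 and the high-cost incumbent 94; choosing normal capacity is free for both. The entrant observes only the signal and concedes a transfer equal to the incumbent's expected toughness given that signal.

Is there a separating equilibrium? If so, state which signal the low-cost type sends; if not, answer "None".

Try low-cost → excess capacity, high-cost → normal capacity:
  Under separation the entrant infers type exactly: excess capacity → low-cost (pays 68), normal capacity → high-cost (pays 21).
  Low-cost: excess capacity gives 68 − 29 = 39; normal capacity gives 21 − 0 = 21. No deviation. ✓
  High-cost: normal capacity gives 21 − 0 = 21; excess capacity gives 68 − 94 = -26. No deviation. ✓
Both hold — the low-cost type sends excess capacity.

excess capacity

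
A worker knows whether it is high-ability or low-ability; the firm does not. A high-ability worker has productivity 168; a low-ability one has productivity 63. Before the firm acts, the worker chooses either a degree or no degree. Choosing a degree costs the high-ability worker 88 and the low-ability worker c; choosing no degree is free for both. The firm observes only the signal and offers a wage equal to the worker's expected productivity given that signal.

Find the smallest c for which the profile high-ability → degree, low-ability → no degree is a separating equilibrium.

Under separation: degree → high-ability (pays 168); no degree → low-ability (pays 63).
High-ability: 168 − 88 = 80 ≥ 63 − 0 = 63. Holds regardless of c. ✓
Low-ability: 63 − 0 ≥ 168 − c, so c ≥ 168 − 63 = 105.

105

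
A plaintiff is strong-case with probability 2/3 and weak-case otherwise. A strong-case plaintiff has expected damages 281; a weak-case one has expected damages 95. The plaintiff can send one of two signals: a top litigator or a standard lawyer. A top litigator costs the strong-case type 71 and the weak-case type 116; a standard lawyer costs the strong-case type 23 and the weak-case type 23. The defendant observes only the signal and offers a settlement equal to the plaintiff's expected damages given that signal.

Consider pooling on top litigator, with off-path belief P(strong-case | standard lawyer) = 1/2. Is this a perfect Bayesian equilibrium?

No

On the equilibrium path (top litigator) the defendant holds the prior 2/3 and pays 2/3·281 + 1/3·95 = 219. Off-path (standard lawyer) belief 1/2 gives 1/2·281 + 1/2·95 = 188.
Strong-case: top litigator gives 219 − 71 = 148; standard lawyer gives 188 − 23 = 165. Deviates. ✗
Weak-case: top litigator gives 219 − 116 = 103; standard lawyer gives 188 − 23 = 165. Deviates. ✗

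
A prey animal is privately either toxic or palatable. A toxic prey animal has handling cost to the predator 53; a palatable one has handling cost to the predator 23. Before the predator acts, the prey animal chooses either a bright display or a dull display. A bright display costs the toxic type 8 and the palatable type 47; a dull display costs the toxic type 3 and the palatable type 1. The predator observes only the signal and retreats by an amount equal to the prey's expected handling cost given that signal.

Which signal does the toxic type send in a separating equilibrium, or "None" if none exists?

Try toxic → bright display, palatable → dull display:
  If types separate, bright display earns payment 53 and dull display earns 23.
  Toxic: bright display gives 53 − 8 = 45; dull display gives 23 − 3 = 20. No deviation. ✓
  Palatable: dull display gives 23 − 1 = 22; bright display gives 53 − 47 = 6. No deviation. ✓
Both hold — the toxic type sends bright display.

bright display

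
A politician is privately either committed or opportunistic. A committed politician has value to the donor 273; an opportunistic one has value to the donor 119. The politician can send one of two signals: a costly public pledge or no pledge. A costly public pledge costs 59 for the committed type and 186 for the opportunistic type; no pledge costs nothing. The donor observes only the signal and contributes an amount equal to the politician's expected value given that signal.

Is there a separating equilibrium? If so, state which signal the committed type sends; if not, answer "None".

Try committed → pledge, opportunistic → no pledge:
  If types separate, pledge earns payment 273 and no pledge earns 119.
  Committed: pledge gives 273 − 59 = 214; no pledge gives 119 − 0 = 119. No deviation. ✓
  Opportunistic: no pledge gives 119 − 0 = 119; pledge gives 273 − 186 = 87. No deviation. ✓
Both hold — the committed type sends pledge.

pledge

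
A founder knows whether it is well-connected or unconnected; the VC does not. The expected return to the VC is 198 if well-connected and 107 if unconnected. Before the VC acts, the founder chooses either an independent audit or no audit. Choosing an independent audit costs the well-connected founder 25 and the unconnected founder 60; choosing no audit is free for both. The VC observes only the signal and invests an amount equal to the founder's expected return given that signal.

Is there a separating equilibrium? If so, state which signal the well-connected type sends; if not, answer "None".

None

Try well-connected → audit, unconnected → no audit:
  If types separate, audit earns payment 198 and no audit earns 107.
  Well-connected: audit gives 198 − 25 = 173; no audit gives 107 − 0 = 107. No deviation. ✓
  Unconnected: no audit gives 107 − 0 = 107; audit gives 198 − 60 = 138. Would deviate. ✗
Try well-connected → no audit, unconnected → audit:
  If types separate, no audit earns payment 198 and audit earns 107.
  Well-connected: no audit gives 198 − 0 = 198; audit gives 107 − 25 = 82. No deviation. ✓
  Unconnected: audit gives 107 − 60 = 47; no audit gives 198 − 0 = 198. Would deviate. ✗
Neither assignment is incentive-compatible.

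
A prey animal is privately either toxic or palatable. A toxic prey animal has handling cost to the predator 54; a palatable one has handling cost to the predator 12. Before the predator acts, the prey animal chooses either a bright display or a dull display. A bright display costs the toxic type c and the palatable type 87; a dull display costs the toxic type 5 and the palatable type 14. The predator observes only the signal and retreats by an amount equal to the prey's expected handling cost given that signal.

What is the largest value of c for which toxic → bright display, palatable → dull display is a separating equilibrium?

Under separation: bright display → toxic (pays 54); dull display → palatable (pays 12).
Palatable: 12 − 14 = -2 ≥ 54 − 87 = -33. Holds regardless of c. ✓
Toxic: 54 − c ≥ 12 − 5, so c ≤ 54 − 7 = 47.

47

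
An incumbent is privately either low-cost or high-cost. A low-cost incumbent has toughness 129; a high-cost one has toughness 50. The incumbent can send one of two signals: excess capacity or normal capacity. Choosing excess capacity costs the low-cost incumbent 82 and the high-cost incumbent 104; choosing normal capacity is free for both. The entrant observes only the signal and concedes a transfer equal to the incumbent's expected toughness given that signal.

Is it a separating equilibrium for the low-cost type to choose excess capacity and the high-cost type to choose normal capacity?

If types separate, excess capacity earns payment 129 and normal capacity earns 50.
Low-cost: excess capacity gives 129 − 82 = 47; normal capacity gives 50 − 0 = 50. Would deviate. ✗
High-cost: normal capacity gives 50 − 0 = 50; excess capacity gives 129 − 104 = 25. No deviation. ✓

No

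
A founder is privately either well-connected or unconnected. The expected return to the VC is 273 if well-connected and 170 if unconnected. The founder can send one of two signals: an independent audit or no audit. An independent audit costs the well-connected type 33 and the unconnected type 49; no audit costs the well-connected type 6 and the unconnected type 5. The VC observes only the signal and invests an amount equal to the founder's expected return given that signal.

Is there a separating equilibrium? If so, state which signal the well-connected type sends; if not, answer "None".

None

Try well-connected → audit, unconnected → no audit:
  If types separate, audit earns payment 273 and no audit earns 170.
  Well-connected: audit gives 273 − 33 = 240; no audit gives 170 − 6 = 164. No deviation. ✓
  Unconnected: no audit gives 170 − 5 = 165; audit gives 273 − 49 = 224. Would deviate. ✗
Try well-connected → no audit, unconnected → audit:
  If types separate, no audit earns payment 273 and audit earns 170.
  Well-connected: no audit gives 273 − 6 = 267; audit gives 170 − 33 = 137. No deviation. ✓
  Unconnected: audit gives 170 − 49 = 121; no audit gives 273 − 5 = 268. Would deviate. ✗
Neither assignment is incentive-compatible.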